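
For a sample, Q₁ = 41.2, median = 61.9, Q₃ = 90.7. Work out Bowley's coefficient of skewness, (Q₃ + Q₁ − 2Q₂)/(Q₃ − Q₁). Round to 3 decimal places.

numerator: Q₃ + Q₁ − 2Q₂ = 90.7 + 41.2 − 2×61.9 = 8.1000
denominator: Q₃ − Q₁ = 90.7 − 41.2 = 49.5000
Bowley skewness = 8.1000 / 49.5000 ≈ 0.164

0.164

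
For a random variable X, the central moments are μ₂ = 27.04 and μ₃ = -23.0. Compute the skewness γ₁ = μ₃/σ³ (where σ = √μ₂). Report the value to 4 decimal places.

σ = √μ₂ = √27.04 = 5.20000
σ³ = μ₂^(3/2) = 140.60800
γ₁ = μ₃/σ³ = -23.0 / 140.60800 ≈ -0.1636

-0.1636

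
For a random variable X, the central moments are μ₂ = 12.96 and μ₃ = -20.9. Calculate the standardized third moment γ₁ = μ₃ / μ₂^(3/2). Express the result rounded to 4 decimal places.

-0.4480

σ = √μ₂ = √12.96 = 3.60000
σ³ = μ₂^(3/2) = 46.65600
γ₁ = μ₃/σ³ = -20.9 / 46.65600 ≈ -0.4480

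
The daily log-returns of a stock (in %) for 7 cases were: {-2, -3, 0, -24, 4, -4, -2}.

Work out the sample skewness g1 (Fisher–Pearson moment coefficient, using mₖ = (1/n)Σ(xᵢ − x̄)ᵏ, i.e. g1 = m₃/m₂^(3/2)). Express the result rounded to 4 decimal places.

x̄ = (-2 - 3 + 0 - 24 + 4 - 4 - 2) / 7 = -4.4286
deviations (xᵢ − x̄): 2.4286, 1.4286, 4.4286, -19.5714, 8.4286, 0.4286, 2.4286
Σ(xᵢ − x̄)² = 487.7143 ⇒ m₂ = 487.7143/7 = 69.67347
Σ(xᵢ − x̄)³ = -6779.3878 ⇒ m₃ = -6779.3878/7 = -968.48397
m₂^(3/2) = 69.67347^(1.5) = 581.56887
g1 = m₃ / m₂^(3/2) = -968.48397 / 581.56887 ≈ -1.6653

-1.6653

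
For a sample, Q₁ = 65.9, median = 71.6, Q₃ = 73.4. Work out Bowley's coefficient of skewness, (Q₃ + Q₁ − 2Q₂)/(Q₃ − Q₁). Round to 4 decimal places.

-0.5200

numerator: Q₃ + Q₁ − 2Q₂ = 73.4 + 65.9 − 2×71.6 = -3.9000
denominator: Q₃ − Q₁ = 73.4 − 65.9 = 7.5000
Bowley skewness = -3.9000 / 7.5000 ≈ -0.5200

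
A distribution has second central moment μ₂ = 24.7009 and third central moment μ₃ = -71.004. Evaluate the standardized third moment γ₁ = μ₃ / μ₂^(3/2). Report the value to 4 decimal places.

-0.5784

σ = √μ₂ = √24.7009 = 4.97000
σ³ = μ₂^(3/2) = 122.76347
γ₁ = μ₃/σ³ = -71.004 / 122.76347 ≈ -0.5784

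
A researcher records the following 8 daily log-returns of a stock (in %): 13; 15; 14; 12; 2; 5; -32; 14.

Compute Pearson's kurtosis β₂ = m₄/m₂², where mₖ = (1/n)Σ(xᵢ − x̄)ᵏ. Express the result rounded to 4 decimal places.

x̄ = 5.3750
Σ(xᵢ − x̄)² = 1751.8750 ⇒ m₂ = 218.98438
Σ(xᵢ − x̄)⁴ = 1976390.1191 ⇒ m₄ = 247048.76489
m₂² = 47954.15649
β₂ = m₄/m₂² = 247048.76489 / 47954.15649 ≈ 5.1518

5.1518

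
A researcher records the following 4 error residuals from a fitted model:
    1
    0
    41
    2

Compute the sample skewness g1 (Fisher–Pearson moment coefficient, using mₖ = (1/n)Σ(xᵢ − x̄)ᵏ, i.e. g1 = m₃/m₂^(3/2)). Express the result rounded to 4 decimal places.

x̄ = (1 + 0 + 41 + 2) / 4 = 11.0000
deviations (xᵢ − x̄): -10.0000, -11.0000, 30.0000, -9.0000
Σ(xᵢ − x̄)² = 1202.0000 ⇒ m₂ = 1202.0000/4 = 300.50000
Σ(xᵢ − x̄)³ = 23940.0000 ⇒ m₃ = 23940.0000/4 = 5985.00000
m₂^(3/2) = 300.50000^(1.5) = 5209.14821
g1 = m₃ / m₂^(3/2) = 5985.00000 / 5209.14821 ≈ 1.1489

1.1489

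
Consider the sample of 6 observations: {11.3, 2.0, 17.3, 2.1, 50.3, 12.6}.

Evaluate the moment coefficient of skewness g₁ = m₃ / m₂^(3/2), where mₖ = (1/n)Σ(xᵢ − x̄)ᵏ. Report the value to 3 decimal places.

1.342

x̄ = (11.3 + 2.0 + 17.3 + 2.1 + 50.3 + 12.6) / 6 = 15.9333
deviations (xᵢ − x̄): -4.6333, -13.9333, 1.3667, -13.8333, 34.3667, -3.3333
Σ(xᵢ − x̄)² = 1601.0133 ⇒ m₂ = 1601.0133/6 = 266.83556
Σ(xᵢ − x̄)³ = 35103.2624 ⇒ m₃ = 35103.2624/6 = 5850.54374
m₂^(3/2) = 266.83556^(1.5) = 4358.78600
g₁ = m₃ / m₂^(3/2) = 5850.54374 / 4358.78600 ≈ 1.342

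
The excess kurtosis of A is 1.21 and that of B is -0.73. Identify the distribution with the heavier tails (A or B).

A

Higher excess kurtosis ⇒ heavier tails relative to the normal distribution.
1.21 vs -0.73: the larger is 1.21, so A has heavier tails. (A is leptokurtic — heavier-than-normal tails; the other is platykurtic.)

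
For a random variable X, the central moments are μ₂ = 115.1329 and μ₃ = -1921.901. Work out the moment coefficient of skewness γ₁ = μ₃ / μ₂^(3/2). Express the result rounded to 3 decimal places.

σ = √μ₂ = √115.1329 = 10.73000
σ³ = μ₂^(3/2) = 1235.37602
γ₁ = μ₃/σ³ = -1921.901 / 1235.37602 ≈ -1.556

-1.556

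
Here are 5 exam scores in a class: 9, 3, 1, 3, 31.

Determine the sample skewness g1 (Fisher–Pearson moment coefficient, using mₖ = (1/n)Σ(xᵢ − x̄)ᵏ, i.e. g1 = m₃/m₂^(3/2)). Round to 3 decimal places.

1.300

x̄ = (9 + 3 + 1 + 3 + 31) / 5 = 9.4000
deviations (xᵢ − x̄): -0.4000, -6.4000, -8.4000, -6.4000, 21.6000
Σ(xᵢ − x̄)² = 619.2000 ⇒ m₂ = 619.2000/5 = 123.84000
Σ(xᵢ − x̄)³ = 8960.6400 ⇒ m₃ = 8960.6400/5 = 1792.12800
m₂^(3/2) = 123.84000^(1.5) = 1378.13390
g1 = m₃ / m₂^(3/2) = 1792.12800 / 1378.13390 ≈ 1.300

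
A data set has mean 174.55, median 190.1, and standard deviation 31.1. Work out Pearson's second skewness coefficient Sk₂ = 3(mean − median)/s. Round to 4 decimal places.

-1.5000

Sk₂ = 3(174.55 − 190.1) / 31.1 = 3 × -15.5500 / 31.1
    = -46.6500 / 31.1 ≈ -1.5000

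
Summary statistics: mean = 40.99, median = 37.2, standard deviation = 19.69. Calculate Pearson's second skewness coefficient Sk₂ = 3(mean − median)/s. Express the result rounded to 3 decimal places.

Sk₂ = 3(40.99 − 37.2) / 19.69 = 3 × 3.7900 / 19.69
    = 11.3700 / 19.69 ≈ 0.577

0.577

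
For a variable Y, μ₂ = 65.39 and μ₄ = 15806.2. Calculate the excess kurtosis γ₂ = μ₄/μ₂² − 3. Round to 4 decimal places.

μ₂² = 65.39² = 4275.85210
μ₄/μ₂² = 15806.2 / 4275.85210 = 3.69662
γ₂ = 3.69662 − 3 ≈ 0.6966

0.6966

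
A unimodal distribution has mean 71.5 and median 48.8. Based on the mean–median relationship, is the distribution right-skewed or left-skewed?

right-skewed

mean − median = 71.5 − 48.8 = 22.7
mean > median ⇒ the longer tail is on the right ⇒ right-skewed (positively skewed).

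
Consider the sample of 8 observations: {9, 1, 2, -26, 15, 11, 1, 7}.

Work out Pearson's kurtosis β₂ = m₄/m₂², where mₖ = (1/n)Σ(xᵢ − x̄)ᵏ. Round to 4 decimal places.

4.5067

x̄ = 2.5000
Σ(xᵢ − x̄)² = 1108.0000 ⇒ m₂ = 138.50000
Σ(xᵢ − x̄)⁴ = 691589.5000 ⇒ m₄ = 86448.68750
m₂² = 19182.25000
β₂ = m₄/m₂² = 86448.68750 / 19182.25000 ≈ 4.5067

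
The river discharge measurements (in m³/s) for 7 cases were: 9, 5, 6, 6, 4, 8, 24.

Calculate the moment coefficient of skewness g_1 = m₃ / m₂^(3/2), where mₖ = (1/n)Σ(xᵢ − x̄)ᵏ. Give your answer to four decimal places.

x̄ = (9 + 5 + 6 + 6 + 4 + 8 + 24) / 7 = 8.8571
deviations (xᵢ − x̄): 0.1429, -3.8571, -2.8571, -2.8571, -4.8571, -0.8571, 15.1429
Σ(xᵢ − x̄)² = 284.8571 ⇒ m₂ = 284.8571/7 = 40.69388
Σ(xᵢ − x̄)³ = 3253.1020 ⇒ m₃ = 3253.1020/7 = 464.72886
m₂^(3/2) = 40.69388^(1.5) = 259.59338
g_1 = m₃ / m₂^(3/2) = 464.72886 / 259.59338 ≈ 1.7902

1.7902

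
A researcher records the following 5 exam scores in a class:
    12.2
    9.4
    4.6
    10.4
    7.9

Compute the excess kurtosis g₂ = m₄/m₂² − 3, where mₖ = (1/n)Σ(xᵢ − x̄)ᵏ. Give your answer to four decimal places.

-0.8420

x̄ = 8.9000
Σ(xᵢ − x̄)² = 32.8800 ⇒ m₂ = 6.57600
Σ(xᵢ − x̄)⁴ = 466.5972 ⇒ m₄ = 93.31944
m₂² = 43.24378
g₂ = m₄/m₂² − 3 = 2.15799 − 3 ≈ -0.8420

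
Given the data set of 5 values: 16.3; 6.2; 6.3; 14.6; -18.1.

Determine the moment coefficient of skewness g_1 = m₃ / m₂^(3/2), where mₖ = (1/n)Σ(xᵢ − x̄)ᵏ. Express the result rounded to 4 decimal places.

-1.0886

x̄ = (16.3 + 6.2 + 6.3 + 14.6 - 18.1) / 5 = 5.0600
deviations (xᵢ − x̄): 11.2400, 1.1400, 1.2400, 9.5400, -23.1600
Σ(xᵢ − x̄)² = 756.5720 ⇒ m₂ = 756.5720/5 = 151.31440
Σ(xᵢ − x̄)³ = -10131.0170 ⇒ m₃ = -10131.0170/5 = -2026.20341
m₂^(3/2) = 151.31440^(1.5) = 1861.31720
g_1 = m₃ / m₂^(3/2) = -2026.20341 / 1861.31720 ≈ -1.0886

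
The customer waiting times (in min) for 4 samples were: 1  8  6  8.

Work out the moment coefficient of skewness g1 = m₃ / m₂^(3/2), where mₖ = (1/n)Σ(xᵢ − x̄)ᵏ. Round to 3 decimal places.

-0.900

x̄ = (1 + 8 + 6 + 8) / 4 = 5.7500
deviations (xᵢ − x̄): -4.7500, 2.2500, 0.2500, 2.2500
Σ(xᵢ − x̄)² = 32.7500 ⇒ m₂ = 32.7500/4 = 8.18750
Σ(xᵢ − x̄)³ = -84.3750 ⇒ m₃ = -84.3750/4 = -21.09375
m₂^(3/2) = 8.18750^(1.5) = 23.42756
g1 = m₃ / m₂^(3/2) = -21.09375 / 23.42756 ≈ -0.900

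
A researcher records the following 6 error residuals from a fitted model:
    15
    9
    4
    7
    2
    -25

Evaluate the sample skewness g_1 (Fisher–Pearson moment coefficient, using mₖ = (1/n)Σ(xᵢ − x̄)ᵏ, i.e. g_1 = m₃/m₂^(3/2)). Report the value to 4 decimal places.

-1.3665

x̄ = (15 + 9 + 4 + 7 + 2 - 25) / 6 = 2.0000
deviations (xᵢ − x̄): 13.0000, 7.0000, 2.0000, 5.0000, 0.0000, -27.0000
Σ(xᵢ − x̄)² = 976.0000 ⇒ m₂ = 976.0000/6 = 162.66667
Σ(xᵢ − x̄)³ = -17010.0000 ⇒ m₃ = -17010.0000/6 = -2835.00000
m₂^(3/2) = 162.66667^(1.5) = 2074.66438
g_1 = m₃ / m₂^(3/2) = -2835.00000 / 2074.66438 ≈ -1.3665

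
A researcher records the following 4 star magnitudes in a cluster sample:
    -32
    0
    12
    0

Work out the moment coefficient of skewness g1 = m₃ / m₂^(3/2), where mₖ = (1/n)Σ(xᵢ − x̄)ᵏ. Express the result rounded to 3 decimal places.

x̄ = (-32 + 0 + 12 + 0) / 4 = -5.0000
deviations (xᵢ − x̄): -27.0000, 5.0000, 17.0000, 5.0000
Σ(xᵢ − x̄)² = 1068.0000 ⇒ m₂ = 1068.0000/4 = 267.00000
Σ(xᵢ − x̄)³ = -14520.0000 ⇒ m₃ = -14520.0000/4 = -3630.00000
m₂^(3/2) = 267.00000^(1.5) = 4362.81595
g1 = m₃ / m₂^(3/2) = -3630.00000 / 4362.81595 ≈ -0.832

-0.832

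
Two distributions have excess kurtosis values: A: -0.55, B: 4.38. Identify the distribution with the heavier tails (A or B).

B

Higher excess kurtosis ⇒ heavier tails relative to the normal distribution.
-0.55 vs 4.38: the larger is 4.38, so B has heavier tails. (B is leptokurtic — heavier-than-normal tails; the other is platykurtic.)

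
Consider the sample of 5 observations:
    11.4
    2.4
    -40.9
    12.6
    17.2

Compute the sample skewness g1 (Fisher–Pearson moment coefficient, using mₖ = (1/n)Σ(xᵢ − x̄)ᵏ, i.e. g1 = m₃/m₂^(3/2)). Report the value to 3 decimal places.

-1.320

x̄ = (11.4 + 2.4 - 40.9 + 12.6 + 17.2) / 5 = 0.5400
deviations (xᵢ − x̄): 10.8600, 1.8600, -41.4400, 12.0600, 16.6600
Σ(xᵢ − x̄)² = 2261.6720 ⇒ m₂ = 2261.6720/5 = 452.33440
Σ(xᵢ − x̄)³ = -63498.4330 ⇒ m₃ = -63498.4330/5 = -12699.68659
m₂^(3/2) = 452.33440^(1.5) = 9620.31795
g1 = m₃ / m₂^(3/2) = -12699.68659 / 9620.31795 ≈ -1.320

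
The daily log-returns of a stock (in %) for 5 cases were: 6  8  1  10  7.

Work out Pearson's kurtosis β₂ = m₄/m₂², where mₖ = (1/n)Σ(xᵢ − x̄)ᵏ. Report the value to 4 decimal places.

x̄ = 6.4000
Σ(xᵢ − x̄)² = 45.2000 ⇒ m₂ = 9.04000
Σ(xᵢ − x̄)⁴ = 1024.9760 ⇒ m₄ = 204.99520
m₂² = 81.72160
β₂ = m₄/m₂² = 204.99520 / 81.72160 ≈ 2.5085

2.5085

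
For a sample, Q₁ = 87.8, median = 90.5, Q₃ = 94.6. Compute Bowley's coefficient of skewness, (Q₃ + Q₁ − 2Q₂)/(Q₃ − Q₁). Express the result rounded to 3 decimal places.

numerator: Q₃ + Q₁ − 2Q₂ = 94.6 + 87.8 − 2×90.5 = 1.4000
denominator: Q₃ − Q₁ = 94.6 − 87.8 = 6.8000
Bowley skewness = 1.4000 / 6.8000 ≈ 0.206

0.206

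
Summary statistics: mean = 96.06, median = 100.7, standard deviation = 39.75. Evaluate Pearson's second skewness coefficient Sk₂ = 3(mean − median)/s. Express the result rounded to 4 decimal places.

-0.3502

Sk₂ = 3(96.06 − 100.7) / 39.75 = 3 × -4.6400 / 39.75
    = -13.9200 / 39.75 ≈ -0.3502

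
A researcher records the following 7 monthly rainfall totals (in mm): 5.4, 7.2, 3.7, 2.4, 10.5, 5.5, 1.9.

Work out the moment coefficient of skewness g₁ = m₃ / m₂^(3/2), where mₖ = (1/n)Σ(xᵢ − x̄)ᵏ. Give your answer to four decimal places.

x̄ = (5.4 + 7.2 + 3.7 + 2.4 + 10.5 + 5.5 + 1.9) / 7 = 5.2286
deviations (xᵢ − x̄): 0.1714, 1.9714, -1.5286, -2.8286, 5.2714, 0.2714, -3.3286
Σ(xᵢ − x̄)² = 53.1943 ⇒ m₂ = 53.1943/7 = 7.59918
Σ(xᵢ − x̄)³ = 91.0883 ⇒ m₃ = 91.0883/7 = 13.01262
m₂^(3/2) = 7.59918^(1.5) = 20.94838
g₁ = m₃ / m₂^(3/2) = 13.01262 / 20.94838 ≈ 0.6212

0.6212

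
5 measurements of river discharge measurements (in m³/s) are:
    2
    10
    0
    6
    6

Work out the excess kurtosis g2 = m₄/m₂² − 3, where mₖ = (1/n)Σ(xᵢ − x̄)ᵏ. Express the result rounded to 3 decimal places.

x̄ = 4.8000
Σ(xᵢ − x̄)² = 60.8000 ⇒ m₂ = 12.16000
Σ(xᵢ − x̄)⁴ = 1327.6160 ⇒ m₄ = 265.52320
m₂² = 147.86560
g2 = m₄/m₂² − 3 = 1.79571 − 3 ≈ -1.204

-1.204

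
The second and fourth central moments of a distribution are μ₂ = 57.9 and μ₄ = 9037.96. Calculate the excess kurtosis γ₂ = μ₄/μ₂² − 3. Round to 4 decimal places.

μ₂² = 57.9² = 3352.41000
μ₄/μ₂² = 9037.96 / 3352.41000 = 2.69596
γ₂ = 2.69596 − 3 ≈ -0.3040

-0.3040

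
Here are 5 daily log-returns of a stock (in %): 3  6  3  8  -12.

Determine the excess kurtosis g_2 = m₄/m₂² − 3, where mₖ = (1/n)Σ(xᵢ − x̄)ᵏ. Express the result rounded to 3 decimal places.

-0.080

x̄ = 1.6000
Σ(xᵢ − x̄)² = 249.2000 ⇒ m₂ = 49.84000
Σ(xᵢ − x̄)⁴ = 36270.4160 ⇒ m₄ = 7254.08320
m₂² = 2484.02560
g_2 = m₄/m₂² − 3 = 2.92029 − 3 ≈ -0.080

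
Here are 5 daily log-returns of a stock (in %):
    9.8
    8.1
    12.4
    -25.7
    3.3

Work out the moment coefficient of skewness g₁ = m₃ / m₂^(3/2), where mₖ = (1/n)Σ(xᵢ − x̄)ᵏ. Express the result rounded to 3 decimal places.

x̄ = (9.8 + 8.1 + 12.4 - 25.7 + 3.3) / 5 = 1.5800
deviations (xᵢ − x̄): 8.2200, 6.5200, 10.8200, -27.2800, 1.7200
Σ(xᵢ − x̄)² = 974.3080 ⇒ m₂ = 974.3080/5 = 194.86160
Σ(xᵢ − x̄)³ = -18197.3405 ⇒ m₃ = -18197.3405/5 = -3639.46810
m₂^(3/2) = 194.86160^(1.5) = 2720.12835
g₁ = m₃ / m₂^(3/2) = -3639.46810 / 2720.12835 ≈ -1.338

-1.338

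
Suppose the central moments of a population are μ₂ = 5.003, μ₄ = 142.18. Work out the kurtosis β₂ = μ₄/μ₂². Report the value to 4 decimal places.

μ₂² = 5.003² = 25.03001
μ₄/μ₂² = 142.18 / 25.03001 = 5.68038
β₂ ≈ 5.6804

5.6804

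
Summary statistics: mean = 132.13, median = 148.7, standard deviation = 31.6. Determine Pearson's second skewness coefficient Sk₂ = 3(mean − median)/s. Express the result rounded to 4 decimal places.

Sk₂ = 3(132.13 − 148.7) / 31.6 = 3 × -16.5700 / 31.6
    = -49.7100 / 31.6 ≈ -1.5731

-1.5731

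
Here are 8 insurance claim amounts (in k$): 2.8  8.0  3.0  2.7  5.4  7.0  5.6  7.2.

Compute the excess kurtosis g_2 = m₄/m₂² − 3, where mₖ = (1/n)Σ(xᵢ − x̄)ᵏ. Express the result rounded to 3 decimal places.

-1.575

x̄ = 5.2125
Σ(xᵢ − x̄)² = 32.1287 ⇒ m₂ = 4.01609
Σ(xᵢ − x̄)⁴ = 183.8983 ⇒ m₄ = 22.98728
m₂² = 16.12901
g_2 = m₄/m₂² − 3 = 1.42521 − 3 ≈ -1.575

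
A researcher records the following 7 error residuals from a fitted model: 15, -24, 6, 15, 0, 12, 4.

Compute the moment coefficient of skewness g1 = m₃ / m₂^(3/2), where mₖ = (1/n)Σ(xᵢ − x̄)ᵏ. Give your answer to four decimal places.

x̄ = (15 - 24 + 6 + 15 + 0 + 12 + 4) / 7 = 4.0000
deviations (xᵢ − x̄): 11.0000, -28.0000, 2.0000, 11.0000, -4.0000, 8.0000, 0.0000
Σ(xᵢ − x̄)² = 1110.0000 ⇒ m₂ = 1110.0000/7 = 158.57143
Σ(xᵢ − x̄)³ = -18834.0000 ⇒ m₃ = -18834.0000/7 = -2690.57143
m₂^(3/2) = 158.57143^(1.5) = 1996.81306
g1 = m₃ / m₂^(3/2) = -2690.57143 / 1996.81306 ≈ -1.3474

-1.3474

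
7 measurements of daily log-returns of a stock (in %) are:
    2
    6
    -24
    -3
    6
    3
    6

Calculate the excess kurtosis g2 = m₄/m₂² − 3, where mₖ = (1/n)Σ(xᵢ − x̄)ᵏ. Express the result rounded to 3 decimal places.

x̄ = -0.5714
Σ(xᵢ − x̄)² = 703.7143 ⇒ m₂ = 100.53061
Σ(xᵢ − x̄)⁴ = 307124.6589 ⇒ m₄ = 43874.95127
m₂² = 10106.40400
g2 = m₄/m₂² − 3 = 4.34130 − 3 ≈ 1.341

1.341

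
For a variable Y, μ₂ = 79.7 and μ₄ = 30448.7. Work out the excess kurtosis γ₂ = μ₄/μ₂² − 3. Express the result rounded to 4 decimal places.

μ₂² = 79.7² = 6352.09000
μ₄/μ₂² = 30448.7 / 6352.09000 = 4.79349
γ₂ = 4.79349 − 3 ≈ 1.7935

1.7935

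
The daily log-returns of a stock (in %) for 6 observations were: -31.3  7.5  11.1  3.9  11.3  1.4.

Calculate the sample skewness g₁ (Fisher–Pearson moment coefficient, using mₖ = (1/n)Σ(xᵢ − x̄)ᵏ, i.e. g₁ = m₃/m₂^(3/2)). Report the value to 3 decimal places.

x̄ = (-31.3 + 7.5 + 11.1 + 3.9 + 11.3 + 1.4) / 6 = 0.6500
deviations (xᵢ − x̄): -31.9500, 6.8500, 10.4500, 3.2500, 10.6500, 0.7500
Σ(xᵢ − x̄)² = 1301.4750 ⇒ m₂ = 1301.4750/6 = 216.91250
Σ(xᵢ − x̄)³ = -29909.3550 ⇒ m₃ = -29909.3550/6 = -4984.89250
m₂^(3/2) = 216.91250^(1.5) = 3194.67637
g₁ = m₃ / m₂^(3/2) = -4984.89250 / 3194.67637 ≈ -1.560

-1.560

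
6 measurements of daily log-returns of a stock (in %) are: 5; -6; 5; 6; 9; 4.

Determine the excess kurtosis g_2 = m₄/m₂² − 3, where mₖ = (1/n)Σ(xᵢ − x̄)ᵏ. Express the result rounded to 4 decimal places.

0.5361

x̄ = 3.8333
Σ(xᵢ − x̄)² = 130.8333 ⇒ m₂ = 21.80556
Σ(xᵢ − x̄)⁴ = 10088.1528 ⇒ m₄ = 1681.35880
m₂² = 475.48225
g_2 = m₄/m₂² − 3 = 3.53611 − 3 ≈ 0.5361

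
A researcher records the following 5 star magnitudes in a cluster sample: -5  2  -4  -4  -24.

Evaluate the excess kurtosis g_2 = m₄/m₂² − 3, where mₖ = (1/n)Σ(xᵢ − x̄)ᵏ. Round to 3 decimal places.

-0.063

x̄ = -7.0000
Σ(xᵢ − x̄)² = 392.0000 ⇒ m₂ = 78.40000
Σ(xᵢ − x̄)⁴ = 90260.0000 ⇒ m₄ = 18052.00000
m₂² = 6146.56000
g_2 = m₄/m₂² − 3 = 2.93693 − 3 ≈ -0.063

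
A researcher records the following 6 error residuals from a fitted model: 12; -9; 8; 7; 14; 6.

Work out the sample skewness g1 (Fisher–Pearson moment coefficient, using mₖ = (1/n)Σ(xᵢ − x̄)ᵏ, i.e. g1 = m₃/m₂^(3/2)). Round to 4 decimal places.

x̄ = (12 - 9 + 8 + 7 + 14 + 6) / 6 = 6.3333
deviations (xᵢ − x̄): 5.6667, -15.3333, 1.6667, 0.6667, 7.6667, -0.3333
Σ(xᵢ − x̄)² = 329.3333 ⇒ m₂ = 329.3333/6 = 54.88889
Σ(xᵢ − x̄)³ = -2967.5556 ⇒ m₃ = -2967.5556/6 = -494.59259
m₂^(3/2) = 54.88889^(1.5) = 406.65551
g1 = m₃ / m₂^(3/2) = -494.59259 / 406.65551 ≈ -1.2162

-1.2162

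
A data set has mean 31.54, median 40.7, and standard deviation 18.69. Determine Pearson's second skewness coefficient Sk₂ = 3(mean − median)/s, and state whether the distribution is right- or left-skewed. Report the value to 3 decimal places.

Sk₂ = 3(31.54 − 40.7) / 18.69 = 3 × -9.1600 / 18.69
    = -27.4800 / 18.69 ≈ -1.470
Sk₂ < 0 ⇒ mean < median ⇒ left-skewed (negative skew).

-1.470, left-skewed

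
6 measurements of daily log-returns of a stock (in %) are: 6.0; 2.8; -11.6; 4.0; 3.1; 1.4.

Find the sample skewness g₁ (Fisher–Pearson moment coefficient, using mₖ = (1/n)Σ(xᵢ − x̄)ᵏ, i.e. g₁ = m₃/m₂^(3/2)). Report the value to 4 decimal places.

-1.5551

x̄ = (6.0 + 2.8 - 11.6 + 4.0 + 3.1 + 1.4) / 6 = 0.9500
deviations (xᵢ − x̄): 5.0500, 1.8500, -12.5500, 3.0500, 2.1500, 0.4500
Σ(xᵢ − x̄)² = 200.5550 ⇒ m₂ = 200.5550/6 = 33.42583
Σ(xᵢ − x̄)³ = -1803.1350 ⇒ m₃ = -1803.1350/6 = -300.52250
m₂^(3/2) = 33.42583^(1.5) = 193.25172
g₁ = m₃ / m₂^(3/2) = -300.52250 / 193.25172 ≈ -1.5551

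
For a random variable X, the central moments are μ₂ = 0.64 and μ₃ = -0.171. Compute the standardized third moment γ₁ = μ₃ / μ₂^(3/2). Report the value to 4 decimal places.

σ = √μ₂ = √0.64 = 0.80000
σ³ = μ₂^(3/2) = 0.51200
γ₁ = μ₃/σ³ = -0.171 / 0.51200 ≈ -0.3340

-0.3340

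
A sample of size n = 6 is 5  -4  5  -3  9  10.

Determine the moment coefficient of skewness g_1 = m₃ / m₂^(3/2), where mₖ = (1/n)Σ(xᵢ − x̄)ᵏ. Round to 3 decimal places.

x̄ = (5 - 4 + 5 - 3 + 9 + 10) / 6 = 3.6667
deviations (xᵢ − x̄): 1.3333, -7.6667, 1.3333, -6.6667, 5.3333, 6.3333
Σ(xᵢ − x̄)² = 175.3333 ⇒ m₂ = 175.3333/6 = 29.22222
Σ(xᵢ − x̄)³ = -336.4444 ⇒ m₃ = -336.4444/6 = -56.07407
m₂^(3/2) = 29.22222^(1.5) = 157.96827
g_1 = m₃ / m₂^(3/2) = -56.07407 / 157.96827 ≈ -0.355

-0.355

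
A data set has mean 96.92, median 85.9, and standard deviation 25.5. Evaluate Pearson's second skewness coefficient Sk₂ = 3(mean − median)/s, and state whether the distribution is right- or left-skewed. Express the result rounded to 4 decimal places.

Sk₂ = 3(96.92 − 85.9) / 25.5 = 3 × 11.0200 / 25.5
    = 33.0600 / 25.5 ≈ 1.2965
Sk₂ > 0 ⇒ mean > median ⇒ right-skewed (positive skew).

1.2965, right-skewed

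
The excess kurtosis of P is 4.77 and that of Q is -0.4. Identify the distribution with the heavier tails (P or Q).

P

Higher excess kurtosis ⇒ heavier tails relative to the normal distribution.
4.77 vs -0.4: the larger is 4.77, so P has heavier tails. (P is leptokurtic — heavier-than-normal tails; the other is platykurtic.)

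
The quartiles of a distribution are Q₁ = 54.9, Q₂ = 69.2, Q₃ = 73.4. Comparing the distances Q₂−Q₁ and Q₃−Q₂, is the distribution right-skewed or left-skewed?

Q₂ − Q₁ = 14.3;  Q₃ − Q₂ = 4.2
Q₂ − Q₁ > Q₃ − Q₂ ⇒ the lower half is more spread out ⇒ left-skewed.

left-skewed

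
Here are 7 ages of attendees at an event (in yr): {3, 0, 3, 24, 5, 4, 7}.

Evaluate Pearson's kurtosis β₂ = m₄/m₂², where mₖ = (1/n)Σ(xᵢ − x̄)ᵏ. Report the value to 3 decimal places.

x̄ = 6.5714
Σ(xᵢ − x̄)² = 381.7143 ⇒ m₂ = 54.53061
Σ(xᵢ − x̄)⁴ = 94507.2303 ⇒ m₄ = 13501.03290
m₂² = 2973.58767
β₂ = m₄/m₂² = 13501.03290 / 2973.58767 ≈ 4.540

4.540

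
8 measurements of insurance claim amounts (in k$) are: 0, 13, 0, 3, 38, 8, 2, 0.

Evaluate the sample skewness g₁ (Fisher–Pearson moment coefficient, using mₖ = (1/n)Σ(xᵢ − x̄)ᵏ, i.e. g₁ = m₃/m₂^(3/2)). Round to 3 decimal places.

1.766

x̄ = (0 + 13 + 0 + 3 + 38 + 8 + 2 + 0) / 8 = 8.0000
deviations (xᵢ − x̄): -8.0000, 5.0000, -8.0000, -5.0000, 30.0000, 0.0000, -6.0000, -8.0000
Σ(xᵢ − x̄)² = 1178.0000 ⇒ m₂ = 1178.0000/8 = 147.25000
Σ(xᵢ − x̄)³ = 25248.0000 ⇒ m₃ = 25248.0000/8 = 3156.00000
m₂^(3/2) = 147.25000^(1.5) = 1786.82885
g₁ = m₃ / m₂^(3/2) = 3156.00000 / 1786.82885 ≈ 1.766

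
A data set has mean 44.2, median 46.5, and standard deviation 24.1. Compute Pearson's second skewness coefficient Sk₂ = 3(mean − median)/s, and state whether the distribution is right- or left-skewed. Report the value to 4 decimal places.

Sk₂ = 3(44.2 − 46.5) / 24.1 = 3 × -2.3000 / 24.1
    = -6.9000 / 24.1 ≈ -0.2863
Sk₂ < 0 ⇒ mean < median ⇒ left-skewed (negative skew).

-0.2863, left-skewed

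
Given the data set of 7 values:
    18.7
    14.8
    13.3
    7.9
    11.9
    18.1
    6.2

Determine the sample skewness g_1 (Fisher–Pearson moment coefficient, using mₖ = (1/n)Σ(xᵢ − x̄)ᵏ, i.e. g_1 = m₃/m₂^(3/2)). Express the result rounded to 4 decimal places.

x̄ = (18.7 + 14.8 + 13.3 + 7.9 + 11.9 + 18.1 + 6.2) / 7 = 12.9857
deviations (xᵢ − x̄): 5.7143, 1.8143, 0.3143, -5.0857, -1.0857, 5.1143, -6.7857
Σ(xᵢ − x̄)² = 135.2886 ⇒ m₂ = 135.2886/7 = 19.32694
Σ(xᵢ − x̄)³ = -118.9129 ⇒ m₃ = -118.9129/7 = -16.98756
m₂^(3/2) = 19.32694^(1.5) = 84.96589
g_1 = m₃ / m₂^(3/2) = -16.98756 / 84.96589 ≈ -0.1999

-0.1999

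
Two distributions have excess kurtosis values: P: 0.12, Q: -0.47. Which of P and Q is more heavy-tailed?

Higher excess kurtosis ⇒ heavier tails relative to the normal distribution.
0.12 vs -0.47: the larger is 0.12, so P has heavier tails. (P is leptokurtic — heavier-than-normal tails; the other is platykurtic.)

P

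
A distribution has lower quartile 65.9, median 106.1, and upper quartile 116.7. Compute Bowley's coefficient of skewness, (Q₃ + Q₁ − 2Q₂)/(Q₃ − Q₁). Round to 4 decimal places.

numerator: Q₃ + Q₁ − 2Q₂ = 116.7 + 65.9 − 2×106.1 = -29.6000
denominator: Q₃ − Q₁ = 116.7 − 65.9 = 50.8000
Bowley skewness = -29.6000 / 50.8000 ≈ -0.5827

-0.5827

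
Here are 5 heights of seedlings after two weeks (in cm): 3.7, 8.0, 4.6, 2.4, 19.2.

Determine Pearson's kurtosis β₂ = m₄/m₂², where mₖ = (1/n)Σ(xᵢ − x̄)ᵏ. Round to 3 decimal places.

2.784

x̄ = 7.5800
Σ(xᵢ − x̄)² = 185.9680 ⇒ m₂ = 37.19360
Σ(xᵢ − x̄)⁴ = 19257.0939 ⇒ m₄ = 3851.41877
m₂² = 1383.36388
β₂ = m₄/m₂² = 3851.41877 / 1383.36388 ≈ 2.784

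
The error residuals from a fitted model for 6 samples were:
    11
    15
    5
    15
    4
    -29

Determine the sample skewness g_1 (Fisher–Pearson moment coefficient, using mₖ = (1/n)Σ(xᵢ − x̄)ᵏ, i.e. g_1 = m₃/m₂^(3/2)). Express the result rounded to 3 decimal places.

-1.475

x̄ = (11 + 15 + 5 + 15 + 4 - 29) / 6 = 3.5000
deviations (xᵢ − x̄): 7.5000, 11.5000, 1.5000, 11.5000, 0.5000, -32.5000
Σ(xᵢ − x̄)² = 1379.5000 ⇒ m₂ = 1379.5000/6 = 229.91667
Σ(xᵢ − x̄)³ = -30861.0000 ⇒ m₃ = -30861.0000/6 = -5143.50000
m₂^(3/2) = 229.91667^(1.5) = 3486.22716
g_1 = m₃ / m₂^(3/2) = -5143.50000 / 3486.22716 ≈ -1.475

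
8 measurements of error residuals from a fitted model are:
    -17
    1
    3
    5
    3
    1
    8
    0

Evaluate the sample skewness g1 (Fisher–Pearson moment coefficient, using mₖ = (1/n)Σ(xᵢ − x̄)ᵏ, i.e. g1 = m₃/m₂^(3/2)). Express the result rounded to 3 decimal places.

x̄ = (-17 + 1 + 3 + 5 + 3 + 1 + 8 + 0) / 8 = 0.5000
deviations (xᵢ − x̄): -17.5000, 0.5000, 2.5000, 4.5000, 2.5000, 0.5000, 7.5000, -0.5000
Σ(xᵢ − x̄)² = 396.0000 ⇒ m₂ = 396.0000/8 = 49.50000
Σ(xᵢ − x̄)³ = -4815.0000 ⇒ m₃ = -4815.0000/8 = -601.87500
m₂^(3/2) = 49.50000^(1.5) = 348.26337
g1 = m₃ / m₂^(3/2) = -601.87500 / 348.26337 ≈ -1.728

-1.728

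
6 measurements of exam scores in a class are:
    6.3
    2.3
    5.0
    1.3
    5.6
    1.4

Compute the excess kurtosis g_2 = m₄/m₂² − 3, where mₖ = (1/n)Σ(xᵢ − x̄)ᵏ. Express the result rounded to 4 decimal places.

-1.7905

x̄ = 3.6500
Σ(xᵢ − x̄)² = 25.0550 ⇒ m₂ = 4.17583
Σ(xᵢ − x̄)⁴ = 126.5444 ⇒ m₄ = 21.09074
m₂² = 17.43758
g_2 = m₄/m₂² − 3 = 1.20950 − 3 ≈ -1.7905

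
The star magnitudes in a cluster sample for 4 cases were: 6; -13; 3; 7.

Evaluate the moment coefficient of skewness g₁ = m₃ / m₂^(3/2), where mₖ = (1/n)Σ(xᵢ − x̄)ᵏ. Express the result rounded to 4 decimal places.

-1.0447

x̄ = (6 - 13 + 3 + 7) / 4 = 0.7500
deviations (xᵢ − x̄): 5.2500, -13.7500, 2.2500, 6.2500
Σ(xᵢ − x̄)² = 260.7500 ⇒ m₂ = 260.7500/4 = 65.18750
Σ(xᵢ − x̄)³ = -2199.3750 ⇒ m₃ = -2199.3750/4 = -549.84375
m₂^(3/2) = 65.18750^(1.5) = 526.31590
g₁ = m₃ / m₂^(3/2) = -549.84375 / 526.31590 ≈ -1.0447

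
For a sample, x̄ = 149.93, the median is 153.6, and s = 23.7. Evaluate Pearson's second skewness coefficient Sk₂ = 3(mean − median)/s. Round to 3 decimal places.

-0.465

Sk₂ = 3(149.93 − 153.6) / 23.7 = 3 × -3.6700 / 23.7
    = -11.0100 / 23.7 ≈ -0.465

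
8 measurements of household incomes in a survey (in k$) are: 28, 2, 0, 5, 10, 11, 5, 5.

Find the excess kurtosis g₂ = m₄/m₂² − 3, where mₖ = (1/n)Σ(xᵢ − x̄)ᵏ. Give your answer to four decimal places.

x̄ = 8.2500
Σ(xᵢ − x̄)² = 539.5000 ⇒ m₂ = 67.43750
Σ(xᵢ − x̄)⁴ = 158708.4063 ⇒ m₄ = 19838.55078
m₂² = 4547.81641
g₂ = m₄/m₂² − 3 = 4.36221 − 3 ≈ 1.3622

1.3622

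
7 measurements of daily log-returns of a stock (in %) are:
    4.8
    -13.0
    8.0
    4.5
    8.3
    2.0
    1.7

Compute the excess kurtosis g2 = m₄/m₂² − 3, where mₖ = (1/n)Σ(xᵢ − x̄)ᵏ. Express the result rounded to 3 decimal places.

1.085

x̄ = 2.3286
Σ(xᵢ − x̄)² = 314.1143 ⇒ m₂ = 44.87347
Σ(xᵢ − x̄)⁴ = 57574.3901 ⇒ m₄ = 8224.91288
m₂² = 2013.62825
g2 = m₄/m₂² − 3 = 4.08462 − 3 ≈ 1.085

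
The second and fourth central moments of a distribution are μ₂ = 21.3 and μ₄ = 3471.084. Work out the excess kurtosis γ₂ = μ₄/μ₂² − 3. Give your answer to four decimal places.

μ₂² = 21.3² = 453.69000
μ₄/μ₂² = 3471.084 / 453.69000 = 7.65078
γ₂ = 7.65078 − 3 ≈ 4.6508

4.6508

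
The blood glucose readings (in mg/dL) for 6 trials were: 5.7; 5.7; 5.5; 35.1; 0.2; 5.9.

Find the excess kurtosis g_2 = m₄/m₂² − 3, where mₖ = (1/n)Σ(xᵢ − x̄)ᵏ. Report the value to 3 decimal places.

1.003

x̄ = 9.6833
Σ(xᵢ − x̄)² = 799.4883 ⇒ m₂ = 133.24806
Σ(xᵢ − x̄)⁴ = 426427.6857 ⇒ m₄ = 71071.28095
m₂² = 17755.04431
g_2 = m₄/m₂² − 3 = 4.00288 − 3 ≈ 1.003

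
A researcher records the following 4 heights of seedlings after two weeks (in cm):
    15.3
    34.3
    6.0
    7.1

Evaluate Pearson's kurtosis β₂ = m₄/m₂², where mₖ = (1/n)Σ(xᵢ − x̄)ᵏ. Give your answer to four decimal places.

2.0351

x̄ = 15.6750
Σ(xᵢ − x̄)² = 514.1675 ⇒ m₂ = 128.54187
Σ(xᵢ − x̄)⁴ = 134501.8913 ⇒ m₄ = 33625.47283
m₂² = 16523.01363
β₂ = m₄/m₂² = 33625.47283 / 16523.01363 ≈ 2.0351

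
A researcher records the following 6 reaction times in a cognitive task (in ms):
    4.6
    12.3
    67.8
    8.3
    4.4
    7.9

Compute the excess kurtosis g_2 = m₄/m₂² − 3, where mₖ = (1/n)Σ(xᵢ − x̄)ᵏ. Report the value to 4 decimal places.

1.1014

x̄ = 17.5500
Σ(xᵢ − x̄)² = 3071.9350 ⇒ m₂ = 511.98917
Σ(xᵢ − x̄)⁴ = 6450719.3812 ⇒ m₄ = 1075119.89687
m₂² = 262132.90678
g_2 = m₄/m₂² − 3 = 4.10143 − 3 ≈ 1.1014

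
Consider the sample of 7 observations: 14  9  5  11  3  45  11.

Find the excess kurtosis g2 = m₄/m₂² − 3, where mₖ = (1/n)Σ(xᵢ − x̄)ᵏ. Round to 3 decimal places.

x̄ = 14.0000
Σ(xᵢ − x̄)² = 1206.0000 ⇒ m₂ = 172.28571
Σ(xᵢ − x̄)⁴ = 945510.0000 ⇒ m₄ = 135072.85714
m₂² = 29682.36735
g2 = m₄/m₂² − 3 = 4.55061 − 3 ≈ 1.551

1.551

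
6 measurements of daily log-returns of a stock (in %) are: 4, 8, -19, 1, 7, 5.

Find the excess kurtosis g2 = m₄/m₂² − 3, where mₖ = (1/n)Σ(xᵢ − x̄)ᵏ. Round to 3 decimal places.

x̄ = 1.0000
Σ(xᵢ − x̄)² = 510.0000 ⇒ m₂ = 85.00000
Σ(xᵢ − x̄)⁴ = 164034.0000 ⇒ m₄ = 27339.00000
m₂² = 7225.00000
g2 = m₄/m₂² − 3 = 3.78394 − 3 ≈ 0.784

0.784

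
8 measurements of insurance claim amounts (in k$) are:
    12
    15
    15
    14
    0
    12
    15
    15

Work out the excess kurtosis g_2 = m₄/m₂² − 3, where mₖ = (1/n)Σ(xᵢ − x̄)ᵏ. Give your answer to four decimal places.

2.4067

x̄ = 12.2500
Σ(xᵢ − x̄)² = 183.5000 ⇒ m₂ = 22.93750
Σ(xᵢ − x̄)⁴ = 22756.9063 ⇒ m₄ = 2844.61328
m₂² = 526.12891
g_2 = m₄/m₂² − 3 = 5.40669 − 3 ≈ 2.4067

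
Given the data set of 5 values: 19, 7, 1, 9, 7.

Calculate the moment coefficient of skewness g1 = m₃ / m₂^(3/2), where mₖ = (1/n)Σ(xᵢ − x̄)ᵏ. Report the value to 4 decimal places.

x̄ = (19 + 7 + 1 + 9 + 7) / 5 = 8.6000
deviations (xᵢ − x̄): 10.4000, -1.6000, -7.6000, 0.4000, -1.6000
Σ(xᵢ − x̄)² = 171.2000 ⇒ m₂ = 171.2000/5 = 34.24000
Σ(xᵢ − x̄)³ = 677.7600 ⇒ m₃ = 677.7600/5 = 135.55200
m₂^(3/2) = 34.24000^(1.5) = 200.35521
g1 = m₃ / m₂^(3/2) = 135.55200 / 200.35521 ≈ 0.6766

0.6766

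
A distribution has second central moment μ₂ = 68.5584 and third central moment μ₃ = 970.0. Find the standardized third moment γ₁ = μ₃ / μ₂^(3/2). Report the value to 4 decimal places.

σ = √μ₂ = √68.5584 = 8.28000
σ³ = μ₂^(3/2) = 567.66355
γ₁ = μ₃/σ³ = 970.0 / 567.66355 ≈ 1.7088

1.7088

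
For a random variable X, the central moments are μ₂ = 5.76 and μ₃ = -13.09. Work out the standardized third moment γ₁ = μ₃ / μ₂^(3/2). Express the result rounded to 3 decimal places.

σ = √μ₂ = √5.76 = 2.40000
σ³ = μ₂^(3/2) = 13.82400
γ₁ = μ₃/σ³ = -13.09 / 13.82400 ≈ -0.947

-0.947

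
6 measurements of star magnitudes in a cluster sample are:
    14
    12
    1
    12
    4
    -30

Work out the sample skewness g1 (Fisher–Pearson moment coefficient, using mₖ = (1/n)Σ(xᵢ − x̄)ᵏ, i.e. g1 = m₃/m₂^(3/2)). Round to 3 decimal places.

x̄ = (14 + 12 + 1 + 12 + 4 - 30) / 6 = 2.1667
deviations (xᵢ − x̄): 11.8333, 9.8333, -1.1667, 9.8333, 1.8333, -32.1667
Σ(xᵢ − x̄)² = 1372.8333 ⇒ m₂ = 1372.8333/6 = 228.80556
Σ(xᵢ − x̄)³ = -29719.4444 ⇒ m₃ = -29719.4444/6 = -4953.24074
m₂^(3/2) = 228.80556^(1.5) = 3460.98604
g1 = m₃ / m₂^(3/2) = -4953.24074 / 3460.98604 ≈ -1.431

-1.431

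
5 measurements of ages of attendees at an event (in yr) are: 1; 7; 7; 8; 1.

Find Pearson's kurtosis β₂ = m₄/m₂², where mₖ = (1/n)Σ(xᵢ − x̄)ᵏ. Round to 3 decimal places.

1.194

x̄ = 4.8000
Σ(xᵢ − x̄)² = 48.8000 ⇒ m₂ = 9.76000
Σ(xᵢ − x̄)⁴ = 568.7360 ⇒ m₄ = 113.74720
m₂² = 95.25760
β₂ = m₄/m₂² = 113.74720 / 95.25760 ≈ 1.194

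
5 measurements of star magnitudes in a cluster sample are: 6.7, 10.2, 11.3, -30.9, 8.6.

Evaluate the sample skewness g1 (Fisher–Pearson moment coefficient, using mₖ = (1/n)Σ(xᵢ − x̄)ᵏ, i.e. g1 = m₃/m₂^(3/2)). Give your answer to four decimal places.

-1.4657

x̄ = (6.7 + 10.2 + 11.3 - 30.9 + 8.6) / 5 = 1.1800
deviations (xᵢ − x̄): 5.5200, 9.0200, 10.1200, -32.0800, 7.4200
Σ(xᵢ − x̄)² = 1298.4280 ⇒ m₂ = 1298.4280/5 = 259.68560
Σ(xᵢ − x̄)³ = -30667.3553 ⇒ m₃ = -30667.3553/5 = -6133.47106
m₂^(3/2) = 259.68560^(1.5) = 4184.77201
g1 = m₃ / m₂^(3/2) = -6133.47106 / 4184.77201 ≈ -1.4657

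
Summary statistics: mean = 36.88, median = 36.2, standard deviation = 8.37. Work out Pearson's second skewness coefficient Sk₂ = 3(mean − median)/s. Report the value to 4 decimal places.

0.2437

Sk₂ = 3(36.88 − 36.2) / 8.37 = 3 × 0.6800 / 8.37
    = 2.0400 / 8.37 ≈ 0.2437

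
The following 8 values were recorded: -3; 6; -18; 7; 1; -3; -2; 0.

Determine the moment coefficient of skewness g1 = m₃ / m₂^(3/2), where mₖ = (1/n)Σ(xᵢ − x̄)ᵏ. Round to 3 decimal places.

x̄ = (-3 + 6 - 18 + 7 + 1 - 3 - 2 + 0) / 8 = -1.5000
deviations (xᵢ − x̄): -1.5000, 7.5000, -16.5000, 8.5000, 2.5000, -1.5000, -0.5000, 1.5000
Σ(xᵢ − x̄)² = 414.0000 ⇒ m₂ = 414.0000/8 = 51.75000
Σ(xᵢ − x̄)³ = -3444.0000 ⇒ m₃ = -3444.0000/8 = -430.50000
m₂^(3/2) = 51.75000^(1.5) = 372.27642
g1 = m₃ / m₂^(3/2) = -430.50000 / 372.27642 ≈ -1.156

-1.156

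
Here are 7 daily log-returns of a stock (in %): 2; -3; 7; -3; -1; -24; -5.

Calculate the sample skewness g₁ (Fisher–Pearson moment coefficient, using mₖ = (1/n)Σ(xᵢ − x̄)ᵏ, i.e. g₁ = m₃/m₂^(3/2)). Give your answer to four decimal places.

-1.3004

x̄ = (2 - 3 + 7 - 3 - 1 - 24 - 5) / 7 = -3.8571
deviations (xᵢ − x̄): 5.8571, 0.8571, 10.8571, 0.8571, 2.8571, -20.1429, -1.1429
Σ(xᵢ − x̄)² = 568.8571 ⇒ m₂ = 568.8571/7 = 81.26531
Σ(xᵢ − x̄)³ = -6668.8163 ⇒ m₃ = -6668.8163/7 = -952.68805
m₂^(3/2) = 81.26531^(1.5) = 732.58456
g₁ = m₃ / m₂^(3/2) = -952.68805 / 732.58456 ≈ -1.3004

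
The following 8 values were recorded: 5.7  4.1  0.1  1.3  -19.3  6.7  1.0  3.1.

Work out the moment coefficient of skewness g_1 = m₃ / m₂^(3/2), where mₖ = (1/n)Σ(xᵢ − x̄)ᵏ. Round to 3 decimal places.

-1.917

x̄ = (5.7 + 4.1 + 0.1 + 1.3 - 19.3 + 6.7 + 1.0 + 3.1) / 8 = 0.3375
deviations (xᵢ − x̄): 5.3625, 3.7625, -0.2375, 0.9625, -19.6375, 6.3625, 0.6625, 2.7625
Σ(xᵢ − x̄)² = 478.0788 ⇒ m₂ = 478.0788/8 = 59.75984
Σ(xᵢ − x̄)³ = -7085.5533 ⇒ m₃ = -7085.5533/8 = -885.69416
m₂^(3/2) = 59.75984^(1.5) = 461.97043
g_1 = m₃ / m₂^(3/2) = -885.69416 / 461.97043 ≈ -1.917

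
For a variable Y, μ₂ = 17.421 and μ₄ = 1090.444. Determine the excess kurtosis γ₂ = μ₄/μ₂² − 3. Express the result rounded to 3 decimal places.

0.593

μ₂² = 17.421² = 303.49124
μ₄/μ₂² = 1090.444 / 303.49124 = 3.59300
γ₂ = 3.59300 − 3 ≈ 0.593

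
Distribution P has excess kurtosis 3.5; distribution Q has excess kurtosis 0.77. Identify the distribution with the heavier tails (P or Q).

Higher excess kurtosis ⇒ heavier tails relative to the normal distribution.
3.5 vs 0.77: the larger is 3.5, so P has heavier tails.

P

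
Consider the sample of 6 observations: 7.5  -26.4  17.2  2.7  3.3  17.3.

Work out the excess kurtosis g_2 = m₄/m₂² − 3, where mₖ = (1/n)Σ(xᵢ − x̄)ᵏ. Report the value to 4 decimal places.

0.1778

x̄ = 3.6000
Σ(xᵢ − x̄)² = 1288.7600 ⇒ m₂ = 214.79333
Σ(xᵢ − x̄)⁴ = 879669.7460 ⇒ m₄ = 146611.62433
m₂² = 46136.17604
g_2 = m₄/m₂² − 3 = 3.17780 − 3 ≈ 0.1778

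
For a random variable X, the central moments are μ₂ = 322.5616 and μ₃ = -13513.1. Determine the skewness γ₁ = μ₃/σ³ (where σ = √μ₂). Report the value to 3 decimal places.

-2.333

σ = √μ₂ = √322.5616 = 17.96000
σ³ = μ₂^(3/2) = 5793.20634
γ₁ = μ₃/σ³ = -13513.1 / 5793.20634 ≈ -2.333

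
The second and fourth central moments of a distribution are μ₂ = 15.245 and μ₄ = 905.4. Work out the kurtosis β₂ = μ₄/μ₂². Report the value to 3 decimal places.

3.896

μ₂² = 15.245² = 232.41003
μ₄/μ₂² = 905.4 / 232.41003 = 3.89570
β₂ ≈ 3.896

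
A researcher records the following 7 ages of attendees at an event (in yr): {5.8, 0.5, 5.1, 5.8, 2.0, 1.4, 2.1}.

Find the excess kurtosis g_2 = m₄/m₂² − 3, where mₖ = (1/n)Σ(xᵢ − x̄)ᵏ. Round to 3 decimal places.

-1.706

x̄ = 3.2429
Σ(xᵢ − x̄)² = 30.2971 ⇒ m₂ = 4.32816
Σ(xᵢ − x̄)⁴ = 169.6372 ⇒ m₄ = 24.23388
m₂² = 18.73300
g_2 = m₄/m₂² − 3 = 1.29365 − 3 ≈ -1.706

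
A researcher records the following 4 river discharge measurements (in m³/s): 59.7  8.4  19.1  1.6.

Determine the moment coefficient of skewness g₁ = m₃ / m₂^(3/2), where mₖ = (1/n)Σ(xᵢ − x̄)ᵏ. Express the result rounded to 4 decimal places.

0.9034

x̄ = (59.7 + 8.4 + 19.1 + 1.6) / 4 = 22.2000
deviations (xᵢ − x̄): 37.5000, -13.8000, -3.1000, -20.6000
Σ(xᵢ − x̄)² = 2030.6600 ⇒ m₂ = 2030.6600/4 = 507.66500
Σ(xᵢ − x̄)³ = 41334.6960 ⇒ m₃ = 41334.6960/4 = 10333.67400
m₂^(3/2) = 507.66500^(1.5) = 11438.41460
g₁ = m₃ / m₂^(3/2) = 10333.67400 / 11438.41460 ≈ 0.9034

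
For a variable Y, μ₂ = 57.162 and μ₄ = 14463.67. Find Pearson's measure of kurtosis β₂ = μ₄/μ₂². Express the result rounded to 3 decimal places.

4.427

μ₂² = 57.162² = 3267.49424
μ₄/μ₂² = 14463.67 / 3267.49424 = 4.42653
β₂ ≈ 4.427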